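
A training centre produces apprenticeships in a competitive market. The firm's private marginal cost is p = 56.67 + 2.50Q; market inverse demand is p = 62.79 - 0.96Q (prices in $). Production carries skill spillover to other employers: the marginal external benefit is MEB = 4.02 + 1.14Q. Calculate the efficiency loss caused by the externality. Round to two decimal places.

DWL = $7.85

Market equilibrium (private): 56.67 + 2.50Q = 62.79 - 0.96Q → Q_m = 1.7688.
Social marginal cost = private MC − MEB = 52.65 + 1.36Q.
Set SMC = demand: 52.65 + 1.36Q = 62.79 - 0.96Q → Q* = 4.3707.
Between Q* and Q_m the wedge demand − SMC runs linearly from 0 to MEB(Q_m), so the loss is a triangle.
DWL = ½ × 2.6019 × 6.0364 = 7.8531.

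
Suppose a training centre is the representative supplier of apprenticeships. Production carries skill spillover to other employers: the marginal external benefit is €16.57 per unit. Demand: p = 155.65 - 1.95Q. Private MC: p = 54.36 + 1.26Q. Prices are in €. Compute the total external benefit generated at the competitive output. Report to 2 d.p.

Market equilibrium (private): 54.36 + 1.26Q = 155.65 - 1.95Q → Q_m = 31.5545.
Total external benefit = MEB × Q_m = 16.57 × 31.5545 = 522.8581.

€522.86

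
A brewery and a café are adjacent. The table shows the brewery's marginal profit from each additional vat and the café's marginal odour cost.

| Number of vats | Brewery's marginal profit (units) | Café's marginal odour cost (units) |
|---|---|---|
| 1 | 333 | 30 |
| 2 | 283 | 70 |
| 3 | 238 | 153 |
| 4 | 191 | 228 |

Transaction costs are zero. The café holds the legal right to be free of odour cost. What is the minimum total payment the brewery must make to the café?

Efficient level: marginal profit ≥ marginal odour cost through level 3, so k* = 3.
With the café holding the right, the brewery must at least compensate total damage at k*: 30 + 70 + 153 = 253.

253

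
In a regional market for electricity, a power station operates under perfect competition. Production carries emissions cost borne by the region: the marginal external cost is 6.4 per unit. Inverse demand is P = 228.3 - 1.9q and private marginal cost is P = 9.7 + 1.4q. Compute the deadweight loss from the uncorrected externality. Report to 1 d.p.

DWL = 6.2

Market equilibrium (private): 9.7 + 1.4q = 228.3 - 1.9q → q_m = 66.2424.
Social marginal cost = private MC + MEC = 16.1 + 1.4q.
Set SMC = demand: 16.1 + 1.4q = 228.3 - 1.9q → q* = 64.3030.
Between q* and q_m the wedge SMC − demand runs linearly from 0 to MEC(q_m), so the loss is a triangle.
DWL = ½ × 1.9394 × 6.4000 = 6.2061.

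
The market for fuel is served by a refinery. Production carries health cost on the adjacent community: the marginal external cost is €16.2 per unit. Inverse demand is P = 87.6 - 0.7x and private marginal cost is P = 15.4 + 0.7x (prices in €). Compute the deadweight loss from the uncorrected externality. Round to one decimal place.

Market equilibrium (private): 15.4 + 0.7x = 87.6 - 0.7x → x_m = 51.5714.
Social marginal cost = private MC + MEC = 31.6 + 0.7x.
Set SMC = demand: 31.6 + 0.7x = 87.6 - 0.7x → x* = 40.0000.
The loss is the area between SMC and demand from x* to x_m; with linear curves that's a triangle of height MEC(x_m).
DWL = ½ × 11.5714 × 16.2000 = 93.7283.

DWL = €93.7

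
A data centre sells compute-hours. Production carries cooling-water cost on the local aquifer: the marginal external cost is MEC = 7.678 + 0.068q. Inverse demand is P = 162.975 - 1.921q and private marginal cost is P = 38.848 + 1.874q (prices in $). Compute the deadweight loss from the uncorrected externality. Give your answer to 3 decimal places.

Market equilibrium (private): 38.848 + 1.874q = 162.975 - 1.921q → q_m = 32.7080.
Social marginal cost = private MC + MEC = 46.526 + 1.942q.
Set SMC = demand: 46.526 + 1.942q = 162.975 - 1.921q → q* = 30.1447.
Height of the DWL triangle at q_m is SMC(q_m) − demand(q_m) = MEC(q_m) = 9.9021.
DWL = ½ × 2.5633 × 9.9021 = 12.6910.

DWL = $12.691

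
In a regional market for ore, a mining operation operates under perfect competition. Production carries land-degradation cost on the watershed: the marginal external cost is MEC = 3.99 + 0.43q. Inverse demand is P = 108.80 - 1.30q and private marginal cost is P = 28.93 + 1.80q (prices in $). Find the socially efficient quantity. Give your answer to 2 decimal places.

q* = 21.50

Social marginal cost = private MC + MEC = 32.92 + 2.23q.
Set SMC = demand: 32.92 + 2.23q = 108.80 - 1.30q → q* = 21.4958.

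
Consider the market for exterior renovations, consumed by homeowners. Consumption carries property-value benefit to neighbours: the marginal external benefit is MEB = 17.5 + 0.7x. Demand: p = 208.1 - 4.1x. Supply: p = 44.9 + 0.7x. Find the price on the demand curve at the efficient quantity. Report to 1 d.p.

P = 27.4

Social marginal benefit = demand + MEB = 225.6 - 3.4x.
Set SMB = MC: 225.6 - 3.4x = 44.9 + 0.7x → x* = 44.0732.
Consumer price on the demand curve at x*: 208.1 − 4.1×44.0732 = 27.3999.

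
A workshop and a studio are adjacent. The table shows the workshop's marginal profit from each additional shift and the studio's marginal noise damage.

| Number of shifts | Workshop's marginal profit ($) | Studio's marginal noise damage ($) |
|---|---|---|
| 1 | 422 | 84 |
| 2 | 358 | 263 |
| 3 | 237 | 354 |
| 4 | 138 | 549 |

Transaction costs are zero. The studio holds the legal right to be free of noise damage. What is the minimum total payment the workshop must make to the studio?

$347

Efficient level: marginal profit ≥ marginal noise damage through level 2, so k* = 2.
With the studio holding the right, the workshop must at least compensate total damage at k*: 84 + 263 = 347.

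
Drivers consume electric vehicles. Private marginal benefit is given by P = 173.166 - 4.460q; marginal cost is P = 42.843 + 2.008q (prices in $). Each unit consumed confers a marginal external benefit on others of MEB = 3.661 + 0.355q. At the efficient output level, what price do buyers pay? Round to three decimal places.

Social marginal benefit = demand + MEB = 176.827 - 4.105q.
Set SMB = MC: 176.827 - 4.105q = 42.843 + 2.008q → q* = 21.9179.
Consumer price on the demand curve at q*: 173.166 − 4.460×21.9179 = 75.4122.

P = $75.412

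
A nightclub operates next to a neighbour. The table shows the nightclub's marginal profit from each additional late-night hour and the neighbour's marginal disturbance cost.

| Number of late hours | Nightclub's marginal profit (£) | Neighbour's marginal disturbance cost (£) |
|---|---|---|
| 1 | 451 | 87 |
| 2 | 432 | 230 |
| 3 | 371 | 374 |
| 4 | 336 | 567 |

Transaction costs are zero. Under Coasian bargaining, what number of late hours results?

2

Bargaining reaches the level where marginal profit last exceeds marginal disturbance cost.
That holds through level 2 (432 ≥ 230) but not at 3 (371 < 374).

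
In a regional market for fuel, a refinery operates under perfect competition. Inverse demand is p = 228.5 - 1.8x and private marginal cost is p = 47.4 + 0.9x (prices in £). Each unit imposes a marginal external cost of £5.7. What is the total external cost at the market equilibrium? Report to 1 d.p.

Market equilibrium (private): 47.4 + 0.9x = 228.5 - 1.8x → x_m = 67.0741.
Total external cost = MEC × x_m = 5.7 × 67.0741 = 382.3224.

£382.3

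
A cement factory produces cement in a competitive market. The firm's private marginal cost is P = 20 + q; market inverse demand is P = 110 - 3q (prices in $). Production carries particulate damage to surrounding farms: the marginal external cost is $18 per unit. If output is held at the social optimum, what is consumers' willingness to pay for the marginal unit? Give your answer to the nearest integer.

Social marginal cost = private MC + MEC = 38 + q.
Set SMC = demand: 38 + q = 110 - 3q → q* = 18.0000.
Consumer price on the demand curve at q*: 110 − 3×18.0000 = 56.0000.

P = $56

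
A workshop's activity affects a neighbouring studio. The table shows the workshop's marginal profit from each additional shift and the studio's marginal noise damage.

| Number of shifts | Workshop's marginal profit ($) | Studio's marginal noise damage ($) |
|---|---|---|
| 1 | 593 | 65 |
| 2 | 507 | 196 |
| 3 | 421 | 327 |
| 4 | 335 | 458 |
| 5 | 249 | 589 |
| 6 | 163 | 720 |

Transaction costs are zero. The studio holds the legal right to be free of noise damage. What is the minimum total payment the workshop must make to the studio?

$588

Efficient level: marginal profit ≥ marginal noise damage through level 3, so k* = 3.
With the studio holding the right, the workshop must at least compensate total damage at k*: 65 + 196 + 327 = 588.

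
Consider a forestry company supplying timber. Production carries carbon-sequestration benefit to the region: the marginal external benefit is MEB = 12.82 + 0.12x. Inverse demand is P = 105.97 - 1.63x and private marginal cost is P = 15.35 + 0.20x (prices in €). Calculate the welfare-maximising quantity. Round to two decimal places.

Social marginal cost = private MC − MEB = 2.53 + 0.08x.
Set SMC = demand: 2.53 + 0.08x = 105.97 - 1.63x → x* = 60.4912.

x* = 60.49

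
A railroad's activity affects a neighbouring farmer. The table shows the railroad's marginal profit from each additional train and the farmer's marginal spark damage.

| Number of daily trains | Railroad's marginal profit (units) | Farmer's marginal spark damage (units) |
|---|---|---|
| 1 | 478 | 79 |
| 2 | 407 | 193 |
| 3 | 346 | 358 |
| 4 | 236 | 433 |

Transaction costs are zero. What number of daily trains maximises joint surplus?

2

Bargaining reaches the level where marginal profit last exceeds marginal spark damage.
That holds through level 2 (407 ≥ 193) but not at 3 (346 < 358).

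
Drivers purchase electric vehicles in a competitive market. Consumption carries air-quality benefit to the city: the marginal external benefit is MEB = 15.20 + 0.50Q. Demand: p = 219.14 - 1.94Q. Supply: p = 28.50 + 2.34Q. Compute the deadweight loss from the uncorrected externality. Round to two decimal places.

Market equilibrium (private): 28.50 + 2.34Q = 219.14 - 1.94Q → Q_m = 44.5421.
Social marginal benefit = demand + MEB = 234.34 - 1.44Q.
Set SMB = MC: 234.34 - 1.44Q = 28.50 + 2.34Q → Q* = 54.4550.
The welfare-loss triangle has base |Q_m − Q*| and height MEB(Q_m) (the vertical gap between SMB and MC is zero at Q* and MEB at Q_m).
DWL = ½ × 9.9129 × 37.4710 = 185.7231.

DWL = 185.72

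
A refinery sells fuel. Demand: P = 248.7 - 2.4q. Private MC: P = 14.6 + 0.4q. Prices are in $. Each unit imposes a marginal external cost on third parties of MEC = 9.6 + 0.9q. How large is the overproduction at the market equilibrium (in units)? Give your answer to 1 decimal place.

Market equilibrium (private): 14.6 + 0.4q = 248.7 - 2.4q → q_m = 83.6071.
Social marginal cost = private MC + MEC = 24.2 + 1.3q.
Set SMC = demand: 24.2 + 1.3q = 248.7 - 2.4q → q* = 60.6757.
Gap = |83.6071 − 60.6757| = 22.9314.

22.9 units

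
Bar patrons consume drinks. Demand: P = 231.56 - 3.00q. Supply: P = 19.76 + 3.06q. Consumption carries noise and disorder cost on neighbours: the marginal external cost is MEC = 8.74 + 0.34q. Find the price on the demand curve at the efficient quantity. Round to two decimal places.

P = 136.38

Social marginal benefit = demand − MEC = 222.82 - 3.34q.
Set SMB = MC: 222.82 - 3.34q = 19.76 + 3.06q → q* = 31.7281.
Consumer price on the demand curve at q*: 231.56 − 3.00×31.7281 = 136.3757.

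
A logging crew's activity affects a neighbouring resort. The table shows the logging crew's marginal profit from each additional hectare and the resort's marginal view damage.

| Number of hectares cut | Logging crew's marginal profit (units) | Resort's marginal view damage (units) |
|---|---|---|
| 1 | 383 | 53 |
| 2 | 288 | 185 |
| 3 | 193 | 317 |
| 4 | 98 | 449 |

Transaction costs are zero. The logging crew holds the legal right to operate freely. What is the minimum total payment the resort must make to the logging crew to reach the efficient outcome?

Left alone the logging crew would choose level 4 (marginal profit stays positive).
Efficient level: k* = 2 (marginal profit ≥ marginal view damage through 2).
The resort must at least cover the logging crew's forgone profit from cutting 4→2: 193 + 98 = 291.

291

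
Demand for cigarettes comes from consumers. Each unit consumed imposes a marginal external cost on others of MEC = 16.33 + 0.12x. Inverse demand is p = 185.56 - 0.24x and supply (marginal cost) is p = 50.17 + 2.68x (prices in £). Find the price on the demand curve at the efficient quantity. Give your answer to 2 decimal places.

Social marginal benefit = demand − MEC = 169.23 - 0.36x.
Set SMB = MC: 169.23 - 0.36x = 50.17 + 2.68x → x* = 39.1645.
Consumer price on the demand curve at x*: 185.56 − 0.24×39.1645 = 176.1605.

P = £176.16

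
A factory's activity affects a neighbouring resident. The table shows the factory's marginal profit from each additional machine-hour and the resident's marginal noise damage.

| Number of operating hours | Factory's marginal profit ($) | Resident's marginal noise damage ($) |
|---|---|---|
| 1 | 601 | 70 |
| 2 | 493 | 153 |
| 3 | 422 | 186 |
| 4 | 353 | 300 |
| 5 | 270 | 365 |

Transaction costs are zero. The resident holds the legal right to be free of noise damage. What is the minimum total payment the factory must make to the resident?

Efficient level: marginal profit ≥ marginal noise damage through level 4, so k* = 4.
With the resident holding the right, the factory must at least compensate total damage at k*: 70 + 153 + 186 + 300 = 709.

$709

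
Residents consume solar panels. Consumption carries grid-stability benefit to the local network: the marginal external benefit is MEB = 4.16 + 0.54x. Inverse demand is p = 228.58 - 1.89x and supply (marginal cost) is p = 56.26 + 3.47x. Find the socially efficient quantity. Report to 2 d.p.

x* = 36.61

Social marginal benefit = demand + MEB = 232.74 - 1.35x.
Set SMB = MC: 232.74 - 1.35x = 56.26 + 3.47x → x* = 36.6141.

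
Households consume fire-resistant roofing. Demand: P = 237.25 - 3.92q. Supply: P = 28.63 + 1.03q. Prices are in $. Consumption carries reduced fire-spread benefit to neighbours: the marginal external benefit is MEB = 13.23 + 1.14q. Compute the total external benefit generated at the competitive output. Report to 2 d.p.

Market equilibrium (private): 28.63 + 1.03q = 237.25 - 3.92q → q_m = 42.1455.
Total external benefit = ∫₀^{q_m} (13.23 + 1.14q) dq = 13.23×42.1455 + ½×1.14×42.1455² = 1570.0436.

$1570.04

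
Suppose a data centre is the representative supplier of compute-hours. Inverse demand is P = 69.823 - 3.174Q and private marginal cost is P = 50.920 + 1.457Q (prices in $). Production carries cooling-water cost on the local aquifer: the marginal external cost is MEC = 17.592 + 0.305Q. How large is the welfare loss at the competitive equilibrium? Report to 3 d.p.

DWL = $35.943

Market equilibrium (private): 50.920 + 1.457Q = 69.823 - 3.174Q → Q_m = 4.0818.
Social marginal cost = private MC + MEC = 68.512 + 1.762Q.
Set SMC = demand: 68.512 + 1.762Q = 69.823 - 3.174Q → Q* = 0.2656.
The loss is the area between SMC and demand from Q* to Q_m; with linear curves that's a triangle of height MEC(Q_m).
DWL = ½ × 3.8162 × 18.8370 = 35.9429.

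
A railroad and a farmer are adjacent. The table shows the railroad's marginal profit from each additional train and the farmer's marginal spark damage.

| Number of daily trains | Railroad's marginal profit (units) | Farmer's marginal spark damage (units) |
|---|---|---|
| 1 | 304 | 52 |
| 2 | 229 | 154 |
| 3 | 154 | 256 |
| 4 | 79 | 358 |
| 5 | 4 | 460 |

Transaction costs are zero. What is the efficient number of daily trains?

Bargaining reaches the level where marginal profit last exceeds marginal spark damage.
That holds through level 2 (229 ≥ 154) but not at 3 (154 < 256).

2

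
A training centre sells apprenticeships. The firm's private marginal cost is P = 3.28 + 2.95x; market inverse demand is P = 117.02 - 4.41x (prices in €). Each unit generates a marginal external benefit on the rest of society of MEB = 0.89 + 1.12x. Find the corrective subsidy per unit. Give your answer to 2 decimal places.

Social marginal cost = private MC − MEB = 2.39 + 1.83x.
Set SMC = demand: 2.39 + 1.83x = 117.02 - 4.41x → x* = 18.3702.
The Pigouvian subsidy equals MEB at x*: 0.89 + 1.12×18.3702 = 21.4646.

subsidy = €21.46 per unit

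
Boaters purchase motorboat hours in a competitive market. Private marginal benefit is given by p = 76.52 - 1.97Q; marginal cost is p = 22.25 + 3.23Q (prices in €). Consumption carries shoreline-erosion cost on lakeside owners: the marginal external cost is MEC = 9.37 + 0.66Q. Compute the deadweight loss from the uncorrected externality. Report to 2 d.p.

DWL = €22.55

Market equilibrium (private): 22.25 + 3.23Q = 76.52 - 1.97Q → Q_m = 10.4365.
Social marginal benefit = demand − MEC = 67.15 - 2.63Q.
Set SMB = MC: 67.15 - 2.63Q = 22.25 + 3.23Q → Q* = 7.6621.
The welfare-loss triangle has base |Q_m − Q*| and height MEC(Q_m) (the vertical gap between SMB and MC is zero at Q* and MEC at Q_m).
DWL = ½ × 2.7744 × 16.2581 = 22.5532.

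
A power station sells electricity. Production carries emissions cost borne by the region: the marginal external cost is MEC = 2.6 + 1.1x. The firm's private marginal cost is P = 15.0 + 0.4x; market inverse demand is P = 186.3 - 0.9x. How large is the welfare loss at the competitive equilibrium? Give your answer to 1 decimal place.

Market equilibrium (private): 15.0 + 0.4x = 186.3 - 0.9x → x_m = 131.7692.
Social marginal cost = private MC + MEC = 17.6 + 1.5x.
Set SMC = demand: 17.6 + 1.5x = 186.3 - 0.9x → x* = 70.2917.
The loss is the area between SMC and demand from x* to x_m; with linear curves that's a triangle of height MEC(x_m).
DWL = ½ × 61.4775 × 147.5462 = 4535.3858.

DWL = 4535.4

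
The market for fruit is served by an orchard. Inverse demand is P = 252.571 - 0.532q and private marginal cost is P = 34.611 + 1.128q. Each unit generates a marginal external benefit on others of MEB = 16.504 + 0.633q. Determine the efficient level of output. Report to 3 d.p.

q* = 228.300

Social marginal cost = private MC − MEB = 18.107 + 0.495q.
Set SMC = demand: 18.107 + 0.495q = 252.571 - 0.532q → q* = 228.2999.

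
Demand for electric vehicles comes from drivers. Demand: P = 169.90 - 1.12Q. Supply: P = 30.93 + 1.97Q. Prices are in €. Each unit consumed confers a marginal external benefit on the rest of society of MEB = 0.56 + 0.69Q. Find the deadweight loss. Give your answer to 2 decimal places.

Market equilibrium (private): 30.93 + 1.97Q = 169.90 - 1.12Q → Q_m = 44.9741.
Social marginal benefit = demand + MEB = 170.46 - 0.43Q.
Set SMB = MC: 170.46 - 0.43Q = 30.93 + 1.97Q → Q* = 58.1375.
The welfare-loss triangle has base |Q_m − Q*| and height MEB(Q_m) (the vertical gap between SMB and MC is zero at Q* and MEB at Q_m).
DWL = ½ × 13.1634 × 31.5921 = 207.9297.

DWL = €207.93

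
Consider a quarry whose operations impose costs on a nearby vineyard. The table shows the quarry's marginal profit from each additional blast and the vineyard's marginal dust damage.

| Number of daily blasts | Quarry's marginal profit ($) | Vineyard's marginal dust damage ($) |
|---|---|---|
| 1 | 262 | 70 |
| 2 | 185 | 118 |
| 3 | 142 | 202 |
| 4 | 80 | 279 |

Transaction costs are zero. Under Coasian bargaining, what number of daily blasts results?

Bargaining reaches the level where marginal profit last exceeds marginal dust damage.
That holds through level 2 (185 ≥ 118) but not at 3 (142 < 202).

2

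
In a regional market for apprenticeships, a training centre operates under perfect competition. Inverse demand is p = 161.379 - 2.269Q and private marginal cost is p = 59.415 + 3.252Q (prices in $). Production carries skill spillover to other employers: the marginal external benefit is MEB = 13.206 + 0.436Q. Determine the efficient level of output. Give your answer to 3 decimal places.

Social marginal cost = private MC − MEB = 46.209 + 2.816Q.
Set SMC = demand: 46.209 + 2.816Q = 161.379 - 2.269Q → Q* = 22.6490.

Q* = 22.649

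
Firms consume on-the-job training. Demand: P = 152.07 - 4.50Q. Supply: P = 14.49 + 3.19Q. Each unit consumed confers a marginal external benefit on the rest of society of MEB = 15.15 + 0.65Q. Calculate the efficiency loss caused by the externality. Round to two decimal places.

DWL = 50.93

Market equilibrium (private): 14.49 + 3.19Q = 152.07 - 4.50Q → Q_m = 17.8908.
Social marginal benefit = demand + MEB = 167.22 - 3.85Q.
Set SMB = MC: 167.22 - 3.85Q = 14.49 + 3.19Q → Q* = 21.6946.
Between Q* and Q_m the wedge SMB − MC runs linearly from 0 to MEB(Q_m), so the loss is a triangle.
DWL = ½ × 3.8038 × 26.7790 = 50.9310.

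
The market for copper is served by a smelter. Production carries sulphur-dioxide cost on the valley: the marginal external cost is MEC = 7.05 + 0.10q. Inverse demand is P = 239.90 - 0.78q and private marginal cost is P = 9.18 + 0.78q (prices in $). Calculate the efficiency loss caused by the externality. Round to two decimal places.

DWL = $143.67

Market equilibrium (private): 9.18 + 0.78q = 239.90 - 0.78q → q_m = 147.8974.
Social marginal cost = private MC + MEC = 16.23 + 0.88q.
Set SMC = demand: 16.23 + 0.88q = 239.90 - 0.78q → q* = 134.7410.
The loss is the area between SMC and demand from q* to q_m; with linear curves that's a triangle of height MEC(q_m).
DWL = ½ × 13.1564 × 21.8397 = 143.6659.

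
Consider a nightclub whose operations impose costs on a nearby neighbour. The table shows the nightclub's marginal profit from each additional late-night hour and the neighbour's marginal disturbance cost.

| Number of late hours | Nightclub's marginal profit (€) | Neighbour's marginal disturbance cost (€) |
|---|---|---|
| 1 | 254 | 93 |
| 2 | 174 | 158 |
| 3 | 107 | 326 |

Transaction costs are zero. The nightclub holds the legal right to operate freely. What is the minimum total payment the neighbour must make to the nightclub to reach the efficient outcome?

€107

Left alone the nightclub would choose level 3 (marginal profit stays positive).
Efficient level: k* = 2 (marginal profit ≥ marginal disturbance cost through 2).
The neighbour must at least cover the nightclub's forgone profit from cutting 3→2: 107 = 107.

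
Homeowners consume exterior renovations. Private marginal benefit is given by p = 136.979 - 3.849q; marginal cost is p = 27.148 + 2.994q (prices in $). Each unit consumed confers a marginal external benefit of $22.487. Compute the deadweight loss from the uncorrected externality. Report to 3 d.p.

DWL = $36.948

Market equilibrium (private): 27.148 + 2.994q = 136.979 - 3.849q → q_m = 16.0501.
Social marginal benefit = demand + MEB = 159.466 - 3.849q.
Set SMB = MC: 159.466 - 3.849q = 27.148 + 2.994q → q* = 19.3363.
Between q* and q_m the wedge SMB − MC runs linearly from 0 to MEB(q_m), so the loss is a triangle.
DWL = ½ × 3.2862 × 22.4870 = 36.9484.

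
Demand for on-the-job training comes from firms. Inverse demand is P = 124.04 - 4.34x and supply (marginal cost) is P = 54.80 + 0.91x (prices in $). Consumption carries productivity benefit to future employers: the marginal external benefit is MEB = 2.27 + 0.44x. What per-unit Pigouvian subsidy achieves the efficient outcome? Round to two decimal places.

Social marginal benefit = demand + MEB = 126.31 - 3.90x.
Set SMB = MC: 126.31 - 3.90x = 54.80 + 0.91x → x* = 14.8669.
The Pigouvian subsidy equals MEB at x*: 2.27 + 0.44×14.8669 = 8.8114.

subsidy = $8.81 per unit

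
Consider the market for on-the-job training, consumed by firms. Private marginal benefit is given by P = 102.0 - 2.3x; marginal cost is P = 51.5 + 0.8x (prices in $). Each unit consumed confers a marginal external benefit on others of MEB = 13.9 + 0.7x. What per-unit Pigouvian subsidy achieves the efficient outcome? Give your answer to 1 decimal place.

subsidy = $32.7 per unit

Social marginal benefit = demand + MEB = 115.9 - 1.6x.
Set SMB = MC: 115.9 - 1.6x = 51.5 + 0.8x → x* = 26.8333.
The Pigouvian subsidy equals MEB at x*: 13.9 + 0.7×26.8333 = 32.6833.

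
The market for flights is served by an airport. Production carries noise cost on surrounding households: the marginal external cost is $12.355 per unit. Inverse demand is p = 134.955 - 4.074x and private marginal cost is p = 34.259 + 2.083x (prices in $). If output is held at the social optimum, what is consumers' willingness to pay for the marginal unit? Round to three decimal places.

Social marginal cost = private MC + MEC = 46.614 + 2.083x.
Set SMC = demand: 46.614 + 2.083x = 134.955 - 4.074x → x* = 14.3481.
Consumer price on the demand curve at x*: 134.955 − 4.074×14.3481 = 76.5008.

P = $76.501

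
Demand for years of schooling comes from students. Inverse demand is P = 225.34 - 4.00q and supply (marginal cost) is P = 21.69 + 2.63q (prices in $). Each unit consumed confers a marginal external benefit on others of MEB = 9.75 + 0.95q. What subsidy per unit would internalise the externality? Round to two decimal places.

subsidy = $45.44 per unit

Social marginal benefit = demand + MEB = 235.09 - 3.05q.
Set SMB = MC: 235.09 - 3.05q = 21.69 + 2.63q → q* = 37.5704.
The Pigouvian subsidy equals MEB at q*: 9.75 + 0.95×37.5704 = 45.4419.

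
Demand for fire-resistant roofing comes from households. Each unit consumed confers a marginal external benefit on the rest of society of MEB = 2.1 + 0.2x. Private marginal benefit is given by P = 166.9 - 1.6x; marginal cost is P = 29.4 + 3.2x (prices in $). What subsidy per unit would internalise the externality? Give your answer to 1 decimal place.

subsidy = $8.2 per unit

Social marginal benefit = demand + MEB = 169.0 - 1.4x.
Set SMB = MC: 169.0 - 1.4x = 29.4 + 3.2x → x* = 30.3478.
The Pigouvian subsidy equals MEB at x*: 2.1 + 0.2×30.3478 = 8.1696.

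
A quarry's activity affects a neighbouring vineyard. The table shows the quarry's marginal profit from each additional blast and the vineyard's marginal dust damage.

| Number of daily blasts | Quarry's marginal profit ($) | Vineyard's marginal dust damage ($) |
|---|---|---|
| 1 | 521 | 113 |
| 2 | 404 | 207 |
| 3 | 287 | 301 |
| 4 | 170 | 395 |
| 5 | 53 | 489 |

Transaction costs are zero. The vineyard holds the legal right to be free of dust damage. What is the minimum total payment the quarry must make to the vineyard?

Efficient level: marginal profit ≥ marginal dust damage through level 2, so k* = 2.
With the vineyard holding the right, the quarry must at least compensate total damage at k*: 113 + 207 = 320.

$320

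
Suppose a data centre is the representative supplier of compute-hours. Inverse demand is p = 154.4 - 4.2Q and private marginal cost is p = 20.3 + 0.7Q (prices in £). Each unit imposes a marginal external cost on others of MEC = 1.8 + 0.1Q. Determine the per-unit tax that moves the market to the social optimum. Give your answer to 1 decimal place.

tax = £4.4 per unit

Social marginal cost = private MC + MEC = 22.1 + 0.8Q.
Set SMC = demand: 22.1 + 0.8Q = 154.4 - 4.2Q → Q* = 26.4600.
The Pigouvian tax equals MEC at Q*: 1.8 + 0.1×26.4600 = 4.4460.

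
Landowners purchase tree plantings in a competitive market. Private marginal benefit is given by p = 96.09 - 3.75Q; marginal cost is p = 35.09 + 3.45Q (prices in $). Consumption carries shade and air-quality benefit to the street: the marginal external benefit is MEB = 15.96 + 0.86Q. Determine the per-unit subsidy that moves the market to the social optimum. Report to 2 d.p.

Social marginal benefit = demand + MEB = 112.05 - 2.89Q.
Set SMB = MC: 112.05 - 2.89Q = 35.09 + 3.45Q → Q* = 12.1388.
The Pigouvian subsidy equals MEB at Q*: 15.96 + 0.86×12.1388 = 26.3994.

subsidy = $26.40 per unit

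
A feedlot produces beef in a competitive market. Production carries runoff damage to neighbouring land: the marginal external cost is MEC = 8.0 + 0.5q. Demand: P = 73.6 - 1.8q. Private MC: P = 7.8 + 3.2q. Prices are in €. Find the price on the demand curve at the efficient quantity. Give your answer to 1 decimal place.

P = €54.7

Social marginal cost = private MC + MEC = 15.8 + 3.7q.
Set SMC = demand: 15.8 + 3.7q = 73.6 - 1.8q → q* = 10.5091.
Consumer price on the demand curve at q*: 73.6 − 1.8×10.5091 = 54.6836.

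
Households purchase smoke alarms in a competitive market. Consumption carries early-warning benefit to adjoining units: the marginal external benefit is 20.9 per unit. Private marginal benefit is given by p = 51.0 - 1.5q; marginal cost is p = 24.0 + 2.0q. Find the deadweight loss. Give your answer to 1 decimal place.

Market equilibrium (private): 24.0 + 2.0q = 51.0 - 1.5q → q_m = 7.7143.
Social marginal benefit = demand + MEB = 71.9 - 1.5q.
Set SMB = MC: 71.9 - 1.5q = 24.0 + 2.0q → q* = 13.6857.
Height of the DWL triangle at q_m is SMB(q_m) − MC(q_m) = MEB(q_m) = 20.9000.
DWL = ½ × 5.9714 × 20.9000 = 62.4011.

DWL = 62.4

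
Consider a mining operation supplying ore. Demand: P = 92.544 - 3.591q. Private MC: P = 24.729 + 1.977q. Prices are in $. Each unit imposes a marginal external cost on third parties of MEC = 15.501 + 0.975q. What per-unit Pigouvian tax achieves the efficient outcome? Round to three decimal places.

tax = $23.297 per unit

Social marginal cost = private MC + MEC = 40.230 + 2.952q.
Set SMC = demand: 40.230 + 2.952q = 92.544 - 3.591q → q* = 7.9954.
The Pigouvian tax equals MEC at q*: 15.501 + 0.975×7.9954 = 23.2965.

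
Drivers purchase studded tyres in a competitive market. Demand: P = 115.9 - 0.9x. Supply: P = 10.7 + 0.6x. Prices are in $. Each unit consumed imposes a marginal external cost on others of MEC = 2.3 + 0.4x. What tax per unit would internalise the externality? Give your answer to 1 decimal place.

Social marginal benefit = demand − MEC = 113.6 - 1.3x.
Set SMB = MC: 113.6 - 1.3x = 10.7 + 0.6x → x* = 54.1579.
The Pigouvian tax equals MEC at x*: 2.3 + 0.4×54.1579 = 23.9632.

tax = $24.0 per unit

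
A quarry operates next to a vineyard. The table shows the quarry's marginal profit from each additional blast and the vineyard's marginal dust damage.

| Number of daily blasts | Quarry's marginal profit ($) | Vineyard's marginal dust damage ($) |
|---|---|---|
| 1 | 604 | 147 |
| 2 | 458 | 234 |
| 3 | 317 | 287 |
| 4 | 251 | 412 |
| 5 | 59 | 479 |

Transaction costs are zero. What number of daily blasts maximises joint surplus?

Bargaining reaches the level where marginal profit last exceeds marginal dust damage.
That holds through level 3 (317 ≥ 287) but not at 4 (251 < 412).

3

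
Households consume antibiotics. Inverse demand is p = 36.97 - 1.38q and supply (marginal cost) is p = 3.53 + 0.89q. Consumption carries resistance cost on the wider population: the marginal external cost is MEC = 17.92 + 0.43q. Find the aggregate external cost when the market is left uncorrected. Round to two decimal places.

310.64

Market equilibrium (private): 3.53 + 0.89q = 36.97 - 1.38q → q_m = 14.7313.
Total external cost = ∫₀^{q_m} (17.92 + 0.43q) dq = 17.92×14.7313 + ½×0.43×14.7313² = 310.6423.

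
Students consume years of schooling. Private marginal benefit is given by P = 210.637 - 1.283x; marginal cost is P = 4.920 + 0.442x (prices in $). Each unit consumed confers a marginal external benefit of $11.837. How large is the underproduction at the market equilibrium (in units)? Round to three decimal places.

Market equilibrium (private): 4.920 + 0.442x = 210.637 - 1.283x → x_m = 119.2562.
Social marginal benefit = demand + MEB = 222.474 - 1.283x.
Set SMB = MC: 222.474 - 1.283x = 4.920 + 0.442x → x* = 126.1183.
Gap = |119.2562 − 126.1183| = 6.8621.

6.862 units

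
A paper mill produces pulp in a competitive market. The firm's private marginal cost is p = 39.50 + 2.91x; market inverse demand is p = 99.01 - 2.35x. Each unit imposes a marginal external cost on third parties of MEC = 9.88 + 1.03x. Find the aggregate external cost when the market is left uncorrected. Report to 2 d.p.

Market equilibrium (private): 39.50 + 2.91x = 99.01 - 2.35x → x_m = 11.3137.
Total external cost = ∫₀^{x_m} (9.88 + 1.03x) dx = 9.88×11.3137 + ½×1.03×11.3137² = 177.6993.

177.70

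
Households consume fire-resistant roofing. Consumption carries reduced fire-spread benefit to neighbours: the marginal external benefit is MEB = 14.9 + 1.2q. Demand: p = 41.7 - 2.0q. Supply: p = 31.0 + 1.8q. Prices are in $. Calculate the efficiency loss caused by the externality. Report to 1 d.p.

Market equilibrium (private): 31.0 + 1.8q = 41.7 - 2.0q → q_m = 2.8158.
Social marginal benefit = demand + MEB = 56.6 - 0.8q.
Set SMB = MC: 56.6 - 0.8q = 31.0 + 1.8q → q* = 9.8462.
The welfare-loss triangle has base |q_m − q*| and height MEB(q_m) (the vertical gap between SMB and MC is zero at q* and MEB at q_m).
DWL = ½ × 7.0304 × 18.2789 = 64.2540.

DWL = $64.3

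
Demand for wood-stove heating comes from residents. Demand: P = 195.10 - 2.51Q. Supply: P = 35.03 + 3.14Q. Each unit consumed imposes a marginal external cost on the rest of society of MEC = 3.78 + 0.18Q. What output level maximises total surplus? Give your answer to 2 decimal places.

Q* = 26.81

Social marginal benefit = demand − MEC = 191.32 - 2.69Q.
Set SMB = MC: 191.32 - 2.69Q = 35.03 + 3.14Q → Q* = 26.8079.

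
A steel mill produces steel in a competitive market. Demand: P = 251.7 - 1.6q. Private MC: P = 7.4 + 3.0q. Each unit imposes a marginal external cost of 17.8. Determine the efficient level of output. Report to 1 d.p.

q* = 49.2

Social marginal cost = private MC + MEC = 25.2 + 3.0q.
Set SMC = demand: 25.2 + 3.0q = 251.7 - 1.6q → q* = 49.2391.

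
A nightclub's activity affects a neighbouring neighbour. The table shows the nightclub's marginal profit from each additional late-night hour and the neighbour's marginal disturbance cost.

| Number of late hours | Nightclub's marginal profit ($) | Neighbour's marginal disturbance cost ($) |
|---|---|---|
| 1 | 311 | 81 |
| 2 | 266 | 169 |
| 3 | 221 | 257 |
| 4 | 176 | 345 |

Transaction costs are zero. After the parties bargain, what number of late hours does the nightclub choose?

2

Bargaining reaches the level where marginal profit last exceeds marginal disturbance cost.
That holds through level 2 (266 ≥ 169) but not at 3 (221 < 257).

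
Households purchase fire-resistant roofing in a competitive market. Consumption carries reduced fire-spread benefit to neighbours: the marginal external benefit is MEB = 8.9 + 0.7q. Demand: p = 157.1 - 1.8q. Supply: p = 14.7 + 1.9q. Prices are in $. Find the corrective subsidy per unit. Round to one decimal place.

subsidy = $44.2 per unit

Social marginal benefit = demand + MEB = 166.0 - 1.1q.
Set SMB = MC: 166.0 - 1.1q = 14.7 + 1.9q → q* = 50.4333.
The Pigouvian subsidy equals MEB at q*: 8.9 + 0.7×50.4333 = 44.2033.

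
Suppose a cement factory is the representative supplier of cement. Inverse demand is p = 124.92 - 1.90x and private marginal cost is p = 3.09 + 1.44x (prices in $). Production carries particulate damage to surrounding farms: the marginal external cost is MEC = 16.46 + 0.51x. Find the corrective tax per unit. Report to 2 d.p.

tax = $30.42 per unit

Social marginal cost = private MC + MEC = 19.55 + 1.95x.
Set SMC = demand: 19.55 + 1.95x = 124.92 - 1.90x → x* = 27.3688.
The Pigouvian tax equals MEC at x*: 16.46 + 0.51×27.3688 = 30.4181.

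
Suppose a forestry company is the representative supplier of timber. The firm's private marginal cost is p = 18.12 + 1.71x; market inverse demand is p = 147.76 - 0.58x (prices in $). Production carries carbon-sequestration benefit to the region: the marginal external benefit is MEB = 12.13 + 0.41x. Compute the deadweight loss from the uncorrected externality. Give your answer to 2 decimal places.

Market equilibrium (private): 18.12 + 1.71x = 147.76 - 0.58x → x_m = 56.6114.
Social marginal cost = private MC − MEB = 5.99 + 1.30x.
Set SMC = demand: 5.99 + 1.30x = 147.76 - 0.58x → x* = 75.4096.
The loss is the area between SMC and demand from x* to x_m; with linear curves that's a triangle of height MEB(x_m).
DWL = ½ × 18.7982 × 35.3407 = 332.1708.

DWL = $332.17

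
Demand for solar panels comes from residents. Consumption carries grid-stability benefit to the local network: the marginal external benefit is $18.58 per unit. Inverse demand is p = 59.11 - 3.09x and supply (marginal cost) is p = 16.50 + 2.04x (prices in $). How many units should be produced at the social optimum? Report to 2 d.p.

Social marginal benefit = demand + MEB = 77.69 - 3.09x.
Set SMB = MC: 77.69 - 3.09x = 16.50 + 2.04x → x* = 11.9279.

x* = 11.93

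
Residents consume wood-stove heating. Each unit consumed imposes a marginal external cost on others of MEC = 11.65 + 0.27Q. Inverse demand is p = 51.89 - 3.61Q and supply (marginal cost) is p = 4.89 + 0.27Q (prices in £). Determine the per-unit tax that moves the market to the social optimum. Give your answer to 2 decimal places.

tax = £13.95 per unit

Social marginal benefit = demand − MEC = 40.24 - 3.88Q.
Set SMB = MC: 40.24 - 3.88Q = 4.89 + 0.27Q → Q* = 8.5181.
The Pigouvian tax equals MEC at Q*: 11.65 + 0.27×8.5181 = 13.9499.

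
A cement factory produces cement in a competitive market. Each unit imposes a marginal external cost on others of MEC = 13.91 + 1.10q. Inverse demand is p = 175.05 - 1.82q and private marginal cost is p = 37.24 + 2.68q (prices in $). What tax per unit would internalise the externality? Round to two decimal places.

Social marginal cost = private MC + MEC = 51.15 + 3.78q.
Set SMC = demand: 51.15 + 3.78q = 175.05 - 1.82q → q* = 22.1250.
The Pigouvian tax equals MEC at q*: 13.91 + 1.10×22.1250 = 38.2475.

tax = $38.25 per unit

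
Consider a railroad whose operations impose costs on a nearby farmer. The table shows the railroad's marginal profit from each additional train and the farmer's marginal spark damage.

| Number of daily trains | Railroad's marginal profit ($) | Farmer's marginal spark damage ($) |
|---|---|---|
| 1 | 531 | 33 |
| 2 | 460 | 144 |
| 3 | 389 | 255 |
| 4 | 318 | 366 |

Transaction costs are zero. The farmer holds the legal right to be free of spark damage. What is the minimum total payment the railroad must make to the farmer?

$432

Efficient level: marginal profit ≥ marginal spark damage through level 3, so k* = 3.
With the farmer holding the right, the railroad must at least compensate total damage at k*: 33 + 144 + 255 = 432.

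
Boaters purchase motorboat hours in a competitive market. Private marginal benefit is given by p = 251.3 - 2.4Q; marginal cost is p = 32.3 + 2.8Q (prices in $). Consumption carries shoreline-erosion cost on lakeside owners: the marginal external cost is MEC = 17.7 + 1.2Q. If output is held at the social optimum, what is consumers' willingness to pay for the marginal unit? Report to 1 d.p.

P = $175.8

Social marginal benefit = demand − MEC = 233.6 - 3.6Q.
Set SMB = MC: 233.6 - 3.6Q = 32.3 + 2.8Q → Q* = 31.4531.
Consumer price on the demand curve at Q*: 251.3 − 2.4×31.4531 = 175.8126.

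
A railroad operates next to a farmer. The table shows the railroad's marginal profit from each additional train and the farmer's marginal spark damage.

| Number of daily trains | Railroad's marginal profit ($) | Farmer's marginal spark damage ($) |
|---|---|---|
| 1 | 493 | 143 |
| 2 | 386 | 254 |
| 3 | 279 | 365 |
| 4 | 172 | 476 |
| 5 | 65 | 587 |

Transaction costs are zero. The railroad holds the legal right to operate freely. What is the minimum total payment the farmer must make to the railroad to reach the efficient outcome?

$516

Left alone the railroad would choose level 5 (marginal profit stays positive).
Efficient level: k* = 2 (marginal profit ≥ marginal spark damage through 2).
The farmer must at least cover the railroad's forgone profit from cutting 5→2: 279 + 172 + 65 = 516.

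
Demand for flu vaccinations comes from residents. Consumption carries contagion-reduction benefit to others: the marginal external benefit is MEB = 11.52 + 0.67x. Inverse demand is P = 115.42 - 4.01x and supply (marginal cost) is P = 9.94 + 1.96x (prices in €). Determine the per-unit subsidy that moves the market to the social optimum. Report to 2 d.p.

subsidy = €26.31 per unit

Social marginal benefit = demand + MEB = 126.94 - 3.34x.
Set SMB = MC: 126.94 - 3.34x = 9.94 + 1.96x → x* = 22.0755.
The Pigouvian subsidy equals MEB at x*: 11.52 + 0.67×22.0755 = 26.3106.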